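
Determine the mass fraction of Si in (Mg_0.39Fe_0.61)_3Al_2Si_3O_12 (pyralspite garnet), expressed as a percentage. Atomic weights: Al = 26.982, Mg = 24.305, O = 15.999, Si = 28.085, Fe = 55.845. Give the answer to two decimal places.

M((Mg_0.39Fe_0.61)_3Al_2Si_3O_12) = 460.840 g/mol.
Si contributes 3 × 28.085 = 84.255 g per mole.
84.255/460.840 = 0.1828 → 18.28%.

18.28 wt%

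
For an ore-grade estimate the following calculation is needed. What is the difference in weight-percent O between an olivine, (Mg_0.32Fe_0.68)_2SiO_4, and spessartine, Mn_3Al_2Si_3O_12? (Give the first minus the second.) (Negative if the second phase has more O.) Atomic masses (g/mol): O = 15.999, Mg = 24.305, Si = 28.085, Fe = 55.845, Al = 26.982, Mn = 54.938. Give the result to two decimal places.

-3.92 percentage points

O in (Mg_0.32Fe_0.68)_2SiO_4: molar mass 183.585 g/mol; 4×15.999 = 63.996 g → 34.86 wt%.
O in Mn_3Al_2Si_3O_12: molar mass 495.021 g/mol; 12×15.999 = 191.988 g → 38.78 wt%.
Difference = 34.86 − 38.78 = -3.92 percentage points.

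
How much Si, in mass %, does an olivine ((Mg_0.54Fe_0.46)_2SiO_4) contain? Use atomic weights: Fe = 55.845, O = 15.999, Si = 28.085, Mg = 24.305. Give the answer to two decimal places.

Formula mass = 1.08·24.305 + 0.92·55.845 + 1·28.085 + 4·15.999 = 169.708 g/mol, of which 28.085 g is Si.
So Si makes up 28.085/169.708 = 0.1655 of the mass, i.e. 16.55%.

16.55 mass %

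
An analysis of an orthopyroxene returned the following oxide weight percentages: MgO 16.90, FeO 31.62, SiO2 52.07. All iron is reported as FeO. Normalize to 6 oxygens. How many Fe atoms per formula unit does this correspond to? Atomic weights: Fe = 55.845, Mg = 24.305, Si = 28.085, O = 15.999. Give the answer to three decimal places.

1.019 Fe apfu

16.90 wt% MgO ÷ 40.304 g/mol = 0.41931 mol, giving 0.41931 Mg and 0.41931 O.
31.62 wt% FeO ÷ 71.844 g/mol = 0.44012 mol, giving 0.44012 Fe and 0.44012 O.
52.07 wt% SiO2 ÷ 60.083 g/mol = 0.86663 mol, giving 0.86663 Si and 1.73326 O.
Oxygen sums to 2.59269; scaling by 6/2.59269 = 2.31420 puts the formula on 6 O.
Fe: 0.44012 × 2.31420 = 1.019 atoms per formula unit.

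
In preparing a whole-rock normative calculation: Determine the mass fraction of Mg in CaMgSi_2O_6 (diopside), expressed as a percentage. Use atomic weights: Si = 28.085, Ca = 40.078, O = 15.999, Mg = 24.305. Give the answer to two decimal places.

Formula mass = 1*40.078 + 1*24.305 + 2*28.085 + 6*15.999 = 216.547 g/mol, of which 24.305 g is Mg.
So Mg makes up 24.305/216.547 = 0.1122 of the mass, i.e. 11.22%.

11.22 wt%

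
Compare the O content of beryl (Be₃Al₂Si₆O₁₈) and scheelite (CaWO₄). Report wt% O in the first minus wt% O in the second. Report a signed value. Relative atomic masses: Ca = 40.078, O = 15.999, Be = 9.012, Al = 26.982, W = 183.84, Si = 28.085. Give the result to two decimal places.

M(Be₃Al₂Si₆O₁₈) = 537.492 g/mol, so wt% O = 287.982/537.492 × 100 = 53.58%.
M(CaWO₄) = 287.914 g/mol, so wt% O = 63.996/287.914 × 100 = 22.23%.
53.58 − 22.23 = 31.35 pp.

31.35 percentage points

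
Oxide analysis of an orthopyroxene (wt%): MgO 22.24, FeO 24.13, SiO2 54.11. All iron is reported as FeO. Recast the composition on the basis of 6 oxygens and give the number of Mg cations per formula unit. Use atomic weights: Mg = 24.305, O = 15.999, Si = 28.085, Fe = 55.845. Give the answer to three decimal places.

MgO (M=40.304): mol = 0.55181; Mg = 0.55181, O = 0.55181.
FeO (M=71.844): mol = 0.33587; Fe = 0.33587, O = 0.33587.
SiO2 (M=60.083): mol = 0.90059; Si = 0.90059, O = 1.80118.
ΣO = 2.68886; factor = 6/ΣO = 2.23143.
Mg apfu = 0.55181 × 2.23143 = 1.231.

1.231 Mg apfu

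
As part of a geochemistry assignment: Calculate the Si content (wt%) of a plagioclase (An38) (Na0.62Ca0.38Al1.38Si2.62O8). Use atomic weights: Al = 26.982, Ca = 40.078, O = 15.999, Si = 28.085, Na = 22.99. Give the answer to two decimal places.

Formula mass = 0.62*22.99 + 0.38*40.078 + 1.38*26.982 + 2.62*28.085 + 8*15.999 = 268.293 g/mol, of which 73.583 g is Si.
So Si makes up 73.583/268.293 = 0.2743 of the mass, i.e. 27.43%.

27.43 wt%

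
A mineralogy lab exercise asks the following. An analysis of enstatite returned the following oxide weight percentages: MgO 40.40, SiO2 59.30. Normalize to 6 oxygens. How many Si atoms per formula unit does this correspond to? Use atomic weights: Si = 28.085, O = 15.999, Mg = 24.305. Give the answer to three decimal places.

MgO: 40.40/40.304 = 1.00238 mol → 1.00238 mol Mg, 1.00238 mol O.
SiO2: 59.30/60.083 = 0.98697 mol → 0.98697 mol Si, 1.97394 mol O.
Total oxygen = 2.97632 mol. Normalization factor = 6/2.97632 = 2.01591.
Si per 6 O = 0.98697 × 2.01591 = 1.990.

1.990 Si apfu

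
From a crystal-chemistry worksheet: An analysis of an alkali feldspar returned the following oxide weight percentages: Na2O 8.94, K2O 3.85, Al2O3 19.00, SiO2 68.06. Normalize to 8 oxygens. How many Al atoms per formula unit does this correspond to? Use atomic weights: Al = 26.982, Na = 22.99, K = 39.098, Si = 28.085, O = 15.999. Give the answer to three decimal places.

Na2O: 8.94/61.979 = 0.14424 mol → 0.28848 mol Na, 0.14424 mol O.
K2O: 3.85/94.195 = 0.04087 mol → 0.08174 mol K, 0.04087 mol O.
Al2O3: 19.00/101.961 = 0.18635 mol → 0.37270 mol Al, 0.55905 mol O.
SiO2: 68.06/60.083 = 1.13277 mol → 1.13277 mol Si, 2.26554 mol O.
Total oxygen = 3.00970 mol. Normalization factor = 8/3.00970 = 2.65807.
Al per 8 O = 0.37270 × 2.65807 = 0.991.

0.991 Al apfu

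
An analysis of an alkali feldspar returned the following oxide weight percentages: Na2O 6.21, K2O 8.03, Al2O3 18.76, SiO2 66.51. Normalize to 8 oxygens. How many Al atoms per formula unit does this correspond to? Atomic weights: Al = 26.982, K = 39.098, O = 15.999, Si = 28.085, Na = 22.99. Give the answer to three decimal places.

Na2O: 6.21/61.979 = 0.10020 mol → 0.20040 mol Na, 0.10020 mol O.
K2O: 8.03/94.195 = 0.08525 mol → 0.17050 mol K, 0.08525 mol O.
Al2O3: 18.76/101.961 = 0.18399 mol → 0.36798 mol Al, 0.55197 mol O.
SiO2: 66.51/60.083 = 1.10697 mol → 1.10697 mol Si, 2.21394 mol O.
Total oxygen = 2.95136 mol. Normalization factor = 8/2.95136 = 2.71061.
Al per 8 O = 0.36798 × 2.71061 = 0.997.

0.997 Al apfu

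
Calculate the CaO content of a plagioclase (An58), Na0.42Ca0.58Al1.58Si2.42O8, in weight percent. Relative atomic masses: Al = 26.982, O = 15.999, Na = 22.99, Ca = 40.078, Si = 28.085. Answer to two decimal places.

Molar mass of Na0.42Ca0.58Al1.58Si2.42O8 = 0.42·22.99 + 0.58·40.078 + 1.58·26.982 + 2.42·28.085 + 8·15.999 = 271.490 g/mol.
Each formula unit contains 0.58 Ca, equivalent to 0.58/1 = 0.5800 mol CaO.
M(CaO) = 1×40.078 + 1×15.999 = 56.077 g/mol.
Mass of CaO per formula unit = 0.5800 × 56.077 = 32.525 g.
CaO wt% = 32.525 / 271.490 × 100 = 11.98%.

11.98 wt%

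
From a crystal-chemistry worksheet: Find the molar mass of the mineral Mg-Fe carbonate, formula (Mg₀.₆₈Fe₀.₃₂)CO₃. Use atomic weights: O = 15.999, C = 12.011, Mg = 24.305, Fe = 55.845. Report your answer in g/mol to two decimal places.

94.41 g/mol

The formula mass is the sum 0.68*24.305 + 0.32*55.845 + 1*12.011 + 3*15.999.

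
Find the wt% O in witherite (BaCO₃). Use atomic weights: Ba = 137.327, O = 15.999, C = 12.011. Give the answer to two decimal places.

Molar mass of BaCO₃: 1*137.327 + 1*12.011 + 3*15.999 = 197.335 g/mol.
Mass of O per formula unit: 3 × 15.999 = 47.997 g.
Weight fraction O = 47.997 / 197.335 = 0.2432.

24.32 weight percent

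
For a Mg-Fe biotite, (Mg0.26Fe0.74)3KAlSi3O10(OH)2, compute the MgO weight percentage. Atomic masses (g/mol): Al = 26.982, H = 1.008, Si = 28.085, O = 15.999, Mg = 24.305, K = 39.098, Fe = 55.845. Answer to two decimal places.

Molar mass of (Mg0.26Fe0.74)3KAlSi3O10(OH)2 = 0.78*24.305 + 2.22*55.845 + 1*39.098 + 1*26.982 + 3*28.085 + 12*15.999 + 2*1.008 = 487.273 g/mol.
Each formula unit contains 0.78 Mg, equivalent to 0.78/1 = 0.7800 mol MgO.
M(MgO) = 1×24.305 + 1×15.999 = 40.304 g/mol.
Mass of MgO per formula unit = 0.7800 × 40.304 = 31.437 g.
MgO wt% = 31.437 / 487.273 × 100 = 6.45%.

6.45 wt%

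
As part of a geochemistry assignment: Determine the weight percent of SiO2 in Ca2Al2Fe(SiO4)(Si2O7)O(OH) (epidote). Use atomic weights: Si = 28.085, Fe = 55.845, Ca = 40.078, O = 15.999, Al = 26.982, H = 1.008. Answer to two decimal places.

M(Ca2Al2Fe(SiO4)(Si2O7)O(OH)) = 483.215 g/mol; M(SiO2) = 60.083 g/mol.
Moles SiO2 per formula unit = 3 Si ÷ 1 = 3.0000.
SiO2 fraction = (3.0000 × 60.083) / 483.215 = 180.249/483.215 = 0.3730.

37.30 wt%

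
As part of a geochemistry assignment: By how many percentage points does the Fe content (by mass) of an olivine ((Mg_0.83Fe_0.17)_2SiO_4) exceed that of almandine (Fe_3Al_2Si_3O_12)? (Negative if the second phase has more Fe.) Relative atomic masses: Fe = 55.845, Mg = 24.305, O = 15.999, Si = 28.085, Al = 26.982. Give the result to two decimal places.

Fe in (Mg_0.83Fe_0.17)_2SiO_4: molar mass 151.415 g/mol; 0.34×55.845 = 18.987 g → 12.54 wt%.
Fe in Fe_3Al_2Si_3O_12: molar mass 497.742 g/mol; 3×55.845 = 167.535 g → 33.66 wt%.
Difference = 12.54 − 33.66 = -21.12 percentage points.

-21.12 percentage points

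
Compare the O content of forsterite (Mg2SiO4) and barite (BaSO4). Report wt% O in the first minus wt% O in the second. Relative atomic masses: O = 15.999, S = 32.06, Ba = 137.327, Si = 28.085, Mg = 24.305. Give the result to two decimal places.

M(Mg2SiO4) = 140.691 g/mol, so wt% O = 63.996/140.691 × 100 = 45.49%.
M(BaSO4) = 233.383 g/mol, so wt% O = 63.996/233.383 × 100 = 27.42%.
45.49 − 27.42 = 18.07 pp.

18.07 percentage points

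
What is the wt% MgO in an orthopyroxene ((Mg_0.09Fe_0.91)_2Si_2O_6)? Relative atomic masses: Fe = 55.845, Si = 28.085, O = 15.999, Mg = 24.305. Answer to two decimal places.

2.81 wt%

Formula mass = 258.177 g/mol.
0.18 Mg → 0.1800 mol MgO per formula unit; M(MgO) = 40.304, so MgO mass = 7.255 g.
7.255/258.177 × 100 = 2.81 wt%.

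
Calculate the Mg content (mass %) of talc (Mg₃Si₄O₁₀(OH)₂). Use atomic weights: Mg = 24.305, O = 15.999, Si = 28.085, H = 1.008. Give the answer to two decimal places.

19.23 mass %

Molar mass of Mg₃Si₄O₁₀(OH)₂: 3×24.305 + 4×28.085 + 12×15.999 + 2×1.008 = 379.259 g/mol.
Mass of Mg per formula unit: 3 × 24.305 = 72.915 g.
Weight fraction Mg = 72.915 / 379.259 = 0.1923.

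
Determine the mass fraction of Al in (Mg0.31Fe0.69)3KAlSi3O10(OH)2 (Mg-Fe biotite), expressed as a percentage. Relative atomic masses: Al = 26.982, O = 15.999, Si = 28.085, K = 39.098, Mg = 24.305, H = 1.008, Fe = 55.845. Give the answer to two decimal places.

5.59 weight percent

Molar mass of (Mg0.31Fe0.69)3KAlSi3O10(OH)2: 0.93×24.305 + 2.07×55.845 + 1×39.098 + 1×26.982 + 3×28.085 + 12×15.999 + 2×1.008 = 482.542 g/mol.
Mass of Al per formula unit: 1 × 26.982 = 26.982 g.
Weight fraction Al = 26.982 / 482.542 = 0.0559.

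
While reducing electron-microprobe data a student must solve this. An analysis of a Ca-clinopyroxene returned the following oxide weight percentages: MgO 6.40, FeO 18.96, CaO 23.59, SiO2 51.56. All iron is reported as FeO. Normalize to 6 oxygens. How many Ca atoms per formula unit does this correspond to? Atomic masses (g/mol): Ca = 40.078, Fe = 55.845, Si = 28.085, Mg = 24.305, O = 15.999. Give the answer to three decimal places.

0.986 Ca apfu

MgO (M=40.304): mol = 0.15879; Mg = 0.15879, O = 0.15879.
FeO (M=71.844): mol = 0.26391; Fe = 0.26391, O = 0.26391.
CaO (M=56.077): mol = 0.42067; Ca = 0.42067, O = 0.42067.
SiO2 (M=60.083): mol = 0.85815; Si = 0.85815, O = 1.71630.
ΣO = 2.55967; factor = 6/ΣO = 2.34405.
Ca apfu = 0.42067 × 2.34405 = 0.986.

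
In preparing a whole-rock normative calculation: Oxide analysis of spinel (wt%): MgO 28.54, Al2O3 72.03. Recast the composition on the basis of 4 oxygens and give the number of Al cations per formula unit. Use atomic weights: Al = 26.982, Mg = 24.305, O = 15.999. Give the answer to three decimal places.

1.999 Al apfu

MgO: 28.54/40.304 = 0.70812 mol → 0.70812 mol Mg, 0.70812 mol O.
Al2O3: 72.03/101.961 = 0.70645 mol → 1.41290 mol Al, 2.11935 mol O.
Total oxygen = 2.82747 mol. Normalization factor = 4/2.82747 = 1.41469.
Al per 4 O = 1.41290 × 1.41469 = 1.999.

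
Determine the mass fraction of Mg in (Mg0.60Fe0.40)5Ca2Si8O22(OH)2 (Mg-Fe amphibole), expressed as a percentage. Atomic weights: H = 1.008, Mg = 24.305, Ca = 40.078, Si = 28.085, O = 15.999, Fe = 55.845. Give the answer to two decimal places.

8.33 weight percent

M((Mg0.60Fe0.40)5Ca2Si8O22(OH)2) = 875.433 g/mol.
Mg contributes 3 × 24.305 = 72.915 g per mole.
72.915/875.433 = 0.0833 → 8.33%.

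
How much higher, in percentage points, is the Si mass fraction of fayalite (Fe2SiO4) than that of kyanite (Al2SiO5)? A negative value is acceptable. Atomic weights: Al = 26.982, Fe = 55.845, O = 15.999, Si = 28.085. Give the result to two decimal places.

First mineral: 28.085 g Si in 203.771 g formula = 13.78 wt% Si.
Second mineral: 28.085 g Si in 162.044 g formula = 17.33 wt% Si.
13.78% − 17.33% gives a difference of -3.55 percentage points.

-3.55 percentage points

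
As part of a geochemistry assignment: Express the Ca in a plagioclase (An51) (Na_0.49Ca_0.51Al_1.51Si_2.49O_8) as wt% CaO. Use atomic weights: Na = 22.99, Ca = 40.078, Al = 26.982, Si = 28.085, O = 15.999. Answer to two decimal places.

Molar mass of Na_0.49Ca_0.51Al_1.51Si_2.49O_8 = 0.49·22.99 + 0.51·40.078 + 1.51·26.982 + 2.49·28.085 + 8·15.999 = 270.371 g/mol.
Each formula unit contains 0.51 Ca, equivalent to 0.51/1 = 0.5100 mol CaO.
M(CaO) = 1×40.078 + 1×15.999 = 56.077 g/mol.
Mass of CaO per formula unit = 0.5100 × 56.077 = 28.599 g.
CaO wt% = 28.599 / 270.371 × 100 = 10.58%.

10.58 wt%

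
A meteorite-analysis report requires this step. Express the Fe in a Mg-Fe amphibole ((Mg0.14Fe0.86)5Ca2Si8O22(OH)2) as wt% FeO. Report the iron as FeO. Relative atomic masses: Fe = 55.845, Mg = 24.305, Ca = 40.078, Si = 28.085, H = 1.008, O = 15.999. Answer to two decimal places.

Molar mass of (Mg0.14Fe0.86)5Ca2Si8O22(OH)2 = 0.70·24.305 + 4.30·55.845 + 2·40.078 + 8·28.085 + 24·15.999 + 2·1.008 = 947.975 g/mol.
Each formula unit contains 4.30 Fe, equivalent to 4.30/1 = 4.3000 mol FeO.
M(FeO) = 1×55.845 + 1×15.999 = 71.844 g/mol.
Mass of FeO per formula unit = 4.3000 × 71.844 = 308.929 g.
FeO wt% = 308.929 / 947.975 × 100 = 32.59%.

32.59 wt%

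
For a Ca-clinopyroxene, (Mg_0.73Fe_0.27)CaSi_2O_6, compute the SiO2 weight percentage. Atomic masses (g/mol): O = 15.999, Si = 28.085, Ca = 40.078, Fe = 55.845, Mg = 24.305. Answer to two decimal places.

Molar mass of (Mg_0.73Fe_0.27)CaSi_2O_6 = 0.73×24.305 + 0.27×55.845 + 1×40.078 + 2×28.085 + 6×15.999 = 225.063 g/mol.
Each formula unit contains 2 Si, equivalent to 2/1 = 2.0000 mol SiO2.
M(SiO2) = 1×28.085 + 2×15.999 = 60.083 g/mol.
Mass of SiO2 per formula unit = 2.0000 × 60.083 = 120.166 g.
SiO2 wt% = 120.166 / 225.063 × 100 = 53.39%.

53.39 wt%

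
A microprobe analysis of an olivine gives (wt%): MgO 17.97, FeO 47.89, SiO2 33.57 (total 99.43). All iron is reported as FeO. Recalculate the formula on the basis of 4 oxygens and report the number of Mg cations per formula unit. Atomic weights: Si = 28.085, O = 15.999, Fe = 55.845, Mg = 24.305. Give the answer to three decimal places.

MgO (M=40.304): mol = 0.44586; Mg = 0.44586, O = 0.44586.
FeO (M=71.844): mol = 0.66658; Fe = 0.66658, O = 0.66658.
SiO2 (M=60.083): mol = 0.55873; Si = 0.55873, O = 1.11746.
ΣO = 2.22990; factor = 4/ΣO = 1.79380.
Mg apfu = 0.44586 × 1.79380 = 0.800.

0.800 Mg apfu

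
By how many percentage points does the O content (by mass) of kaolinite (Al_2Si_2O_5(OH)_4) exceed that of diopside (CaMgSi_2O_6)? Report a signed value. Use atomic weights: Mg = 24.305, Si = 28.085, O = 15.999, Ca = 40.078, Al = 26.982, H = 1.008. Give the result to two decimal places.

O in Al_2Si_2O_5(OH)_4: molar mass 258.157 g/mol; 9×15.999 = 143.991 g → 55.78 wt%.
O in CaMgSi_2O_6: molar mass 216.547 g/mol; 6×15.999 = 95.994 g → 44.33 wt%.
Difference = 55.78 − 44.33 = 11.45 percentage points.

11.45 percentage points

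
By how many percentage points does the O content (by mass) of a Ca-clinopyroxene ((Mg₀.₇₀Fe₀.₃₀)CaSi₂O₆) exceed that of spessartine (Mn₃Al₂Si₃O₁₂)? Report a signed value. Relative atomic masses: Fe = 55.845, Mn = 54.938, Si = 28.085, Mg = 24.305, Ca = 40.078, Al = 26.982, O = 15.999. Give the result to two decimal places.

First mineral: 95.994 g O in 226.009 g formula = 42.47 wt% O.
Second mineral: 191.988 g O in 495.021 g formula = 38.78 wt% O.
42.47% − 38.78% gives a difference of 3.69 percentage points.

3.69 percentage points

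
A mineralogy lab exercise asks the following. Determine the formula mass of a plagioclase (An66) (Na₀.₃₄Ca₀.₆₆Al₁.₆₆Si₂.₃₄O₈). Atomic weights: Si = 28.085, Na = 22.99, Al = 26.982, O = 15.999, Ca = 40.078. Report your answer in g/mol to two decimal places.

272.77 g/mol

M = 0.34*22.99 + 0.66*40.078 + 1.66*26.982 + 2.34*28.085 + 8*15.999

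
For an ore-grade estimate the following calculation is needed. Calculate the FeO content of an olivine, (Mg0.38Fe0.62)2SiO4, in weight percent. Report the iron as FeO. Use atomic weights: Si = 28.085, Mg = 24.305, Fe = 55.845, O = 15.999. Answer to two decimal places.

49.55 wt%

Molar mass of (Mg0.38Fe0.62)2SiO4 = 0.76×24.305 + 1.24×55.845 + 1×28.085 + 4×15.999 = 179.801 g/mol.
Each formula unit contains 1.24 Fe, equivalent to 1.24/1 = 1.2400 mol FeO.
M(FeO) = 1×55.845 + 1×15.999 = 71.844 g/mol.
Mass of FeO per formula unit = 1.2400 × 71.844 = 89.087 g.
FeO wt% = 89.087 / 179.801 × 100 = 49.55%.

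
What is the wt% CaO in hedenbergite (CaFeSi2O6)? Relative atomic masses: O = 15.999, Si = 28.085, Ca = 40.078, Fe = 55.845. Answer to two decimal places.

22.60 wt%

Formula mass = 248.087 g/mol.
1 Ca → 1.0000 mol CaO per formula unit; M(CaO) = 56.077, so CaO mass = 56.077 g.
56.077/248.087 × 100 = 22.60 wt%.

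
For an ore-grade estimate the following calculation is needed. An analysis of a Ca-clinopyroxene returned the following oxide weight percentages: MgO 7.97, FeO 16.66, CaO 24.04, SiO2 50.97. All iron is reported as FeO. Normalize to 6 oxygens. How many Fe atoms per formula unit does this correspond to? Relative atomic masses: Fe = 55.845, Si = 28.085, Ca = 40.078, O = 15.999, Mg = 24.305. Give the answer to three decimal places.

0.545 Fe apfu

7.97 wt% MgO ÷ 40.304 g/mol = 0.19775 mol, giving 0.19775 Mg and 0.19775 O.
16.66 wt% FeO ÷ 71.844 g/mol = 0.23189 mol, giving 0.23189 Fe and 0.23189 O.
24.04 wt% CaO ÷ 56.077 g/mol = 0.42870 mol, giving 0.42870 Ca and 0.42870 O.
50.97 wt% SiO2 ÷ 60.083 g/mol = 0.84833 mol, giving 0.84833 Si and 1.69666 O.
Oxygen sums to 2.55500; scaling by 6/2.55500 = 2.34834 puts the formula on 6 O.
Fe: 0.23189 × 2.34834 = 0.545 atoms per formula unit.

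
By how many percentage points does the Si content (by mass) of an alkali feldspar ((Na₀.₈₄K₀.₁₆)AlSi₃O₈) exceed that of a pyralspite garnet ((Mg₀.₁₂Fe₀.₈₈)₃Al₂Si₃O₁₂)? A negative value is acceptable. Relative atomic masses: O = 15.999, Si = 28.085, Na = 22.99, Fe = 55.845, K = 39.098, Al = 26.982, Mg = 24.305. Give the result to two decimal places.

Si in (Na₀.₈₄K₀.₁₆)AlSi₃O₈: molar mass 264.796 g/mol; 3×28.085 = 84.255 g → 31.82 wt%.
Si in (Mg₀.₁₂Fe₀.₈₈)₃Al₂Si₃O₁₂: molar mass 486.388 g/mol; 3×28.085 = 84.255 g → 17.32 wt%.
Difference = 31.82 − 17.32 = 14.50 percentage points.

14.50 percentage points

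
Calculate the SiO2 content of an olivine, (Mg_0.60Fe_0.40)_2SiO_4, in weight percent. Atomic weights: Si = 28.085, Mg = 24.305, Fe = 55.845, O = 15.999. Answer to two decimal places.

Molar mass of (Mg_0.60Fe_0.40)_2SiO_4 = 1.20*24.305 + 0.80*55.845 + 1*28.085 + 4*15.999 = 165.923 g/mol.
Each formula unit contains 1 Si, equivalent to 1/1 = 1.0000 mol SiO2.
M(SiO2) = 1×28.085 + 2×15.999 = 60.083 g/mol.
Mass of SiO2 per formula unit = 1.0000 × 60.083 = 60.083 g.
SiO2 wt% = 60.083 / 165.923 × 100 = 36.21%.

36.21 wt%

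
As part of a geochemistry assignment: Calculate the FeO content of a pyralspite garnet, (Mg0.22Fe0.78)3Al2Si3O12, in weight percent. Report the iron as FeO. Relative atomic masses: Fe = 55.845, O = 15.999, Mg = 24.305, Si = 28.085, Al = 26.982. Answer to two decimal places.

M((Mg0.22Fe0.78)3Al2Si3O12) = 476.926 g/mol; M(FeO) = 71.844 g/mol.
Moles FeO per formula unit = 2.34 Fe ÷ 1 = 2.3400.
FeO fraction = (2.3400 × 71.844) / 476.926 = 168.115/476.926 = 0.3525.

35.25 wt%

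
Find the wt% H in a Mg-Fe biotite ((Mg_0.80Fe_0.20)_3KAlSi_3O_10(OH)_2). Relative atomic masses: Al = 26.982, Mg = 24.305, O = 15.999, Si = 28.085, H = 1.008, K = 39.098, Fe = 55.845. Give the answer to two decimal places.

0.46 weight percent

Formula mass = 2.40×24.305 + 0.60×55.845 + 1×39.098 + 1×26.982 + 3×28.085 + 12×15.999 + 2×1.008 = 436.178 g/mol, of which 2.016 g is H.
So H makes up 2.016/436.178 = 0.0046 of the mass, i.e. 0.46%.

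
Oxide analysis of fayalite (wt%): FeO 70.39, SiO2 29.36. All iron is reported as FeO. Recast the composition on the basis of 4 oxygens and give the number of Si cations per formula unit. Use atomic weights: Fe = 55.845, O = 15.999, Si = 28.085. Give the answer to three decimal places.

FeO: 70.39/71.844 = 0.97976 mol → 0.97976 mol Fe, 0.97976 mol O.
SiO2: 29.36/60.083 = 0.48866 mol → 0.48866 mol Si, 0.97732 mol O.
Total oxygen = 1.95708 mol. Normalization factor = 4/1.95708 = 2.04386.
Si per 4 O = 0.48866 × 2.04386 = 0.999.

0.999 Si apfu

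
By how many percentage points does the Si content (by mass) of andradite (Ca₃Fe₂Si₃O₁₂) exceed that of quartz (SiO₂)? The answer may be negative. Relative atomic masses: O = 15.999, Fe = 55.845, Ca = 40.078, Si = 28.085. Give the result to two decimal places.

Si in Ca₃Fe₂Si₃O₁₂: molar mass 508.167 g/mol; 3×28.085 = 84.255 g → 16.58 wt%.
Si in SiO₂: molar mass 60.083 g/mol; 1×28.085 = 28.085 g → 46.74 wt%.
Difference = 16.58 − 46.74 = -30.16 percentage points.

-30.16 percentage points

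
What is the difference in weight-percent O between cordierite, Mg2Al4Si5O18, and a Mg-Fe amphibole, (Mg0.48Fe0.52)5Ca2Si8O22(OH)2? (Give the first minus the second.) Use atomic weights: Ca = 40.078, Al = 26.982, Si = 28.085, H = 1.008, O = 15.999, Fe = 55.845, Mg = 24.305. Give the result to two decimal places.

6.30 percentage points

M(Mg2Al4Si5O18) = 584.945 g/mol, so wt% O = 287.982/584.945 × 100 = 49.23%.
M((Mg0.48Fe0.52)5Ca2Si8O22(OH)2) = 894.357 g/mol, so wt% O = 383.976/894.357 × 100 = 42.93%.
49.23 − 42.93 = 6.30 pp.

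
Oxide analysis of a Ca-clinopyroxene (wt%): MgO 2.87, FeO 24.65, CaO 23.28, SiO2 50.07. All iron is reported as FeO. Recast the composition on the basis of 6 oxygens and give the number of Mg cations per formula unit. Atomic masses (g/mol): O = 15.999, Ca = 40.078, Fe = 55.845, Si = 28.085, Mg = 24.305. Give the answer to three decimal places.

MgO (M=40.304): mol = 0.07121; Mg = 0.07121, O = 0.07121.
FeO (M=71.844): mol = 0.34310; Fe = 0.34310, O = 0.34310.
CaO (M=56.077): mol = 0.41514; Ca = 0.41514, O = 0.41514.
SiO2 (M=60.083): mol = 0.83335; Si = 0.83335, O = 1.66670.
ΣO = 2.49615; factor = 6/ΣO = 2.40370.
Mg apfu = 0.07121 × 2.40370 = 0.171.

0.171 Mg apfu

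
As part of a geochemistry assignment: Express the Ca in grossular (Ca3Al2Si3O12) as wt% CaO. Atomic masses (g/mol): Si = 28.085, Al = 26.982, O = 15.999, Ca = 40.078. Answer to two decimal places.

Formula mass = 450.441 g/mol.
3 Ca → 3.0000 mol CaO per formula unit; M(CaO) = 56.077, so CaO mass = 168.231 g.
168.231/450.441 × 100 = 37.35 wt%.

37.35 wt%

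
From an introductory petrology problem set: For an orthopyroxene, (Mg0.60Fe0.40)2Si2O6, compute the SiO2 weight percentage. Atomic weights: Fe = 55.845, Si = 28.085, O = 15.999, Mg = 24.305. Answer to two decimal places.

53.17 wt%

Molar mass of (Mg0.60Fe0.40)2Si2O6 = 1.20*24.305 + 0.80*55.845 + 2*28.085 + 6*15.999 = 226.006 g/mol.
Each formula unit contains 2 Si, equivalent to 2/1 = 2.0000 mol SiO2.
M(SiO2) = 1×28.085 + 2×15.999 = 60.083 g/mol.
Mass of SiO2 per formula unit = 2.0000 × 60.083 = 120.166 g.
SiO2 wt% = 120.166 / 226.006 × 100 = 53.17%.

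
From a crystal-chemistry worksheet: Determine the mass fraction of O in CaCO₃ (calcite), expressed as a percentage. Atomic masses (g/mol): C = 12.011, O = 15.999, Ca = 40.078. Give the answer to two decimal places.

M(CaCO₃) = 100.086 g/mol.
O contributes 3 × 15.999 = 47.997 g per mole.
47.997/100.086 = 0.4796 → 47.96%.

47.96 wt%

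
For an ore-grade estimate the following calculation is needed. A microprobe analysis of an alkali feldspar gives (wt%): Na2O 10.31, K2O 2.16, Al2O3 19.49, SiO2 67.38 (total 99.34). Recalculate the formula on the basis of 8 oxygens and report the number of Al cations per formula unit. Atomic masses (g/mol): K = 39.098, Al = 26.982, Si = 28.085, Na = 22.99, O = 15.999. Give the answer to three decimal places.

Na2O: 10.31/61.979 = 0.16635 mol → 0.33270 mol Na, 0.16635 mol O.
K2O: 2.16/94.195 = 0.02293 mol → 0.04586 mol K, 0.02293 mol O.
Al2O3: 19.49/101.961 = 0.19115 mol → 0.38230 mol Al, 0.57345 mol O.
SiO2: 67.38/60.083 = 1.12145 mol → 1.12145 mol Si, 2.24290 mol O.
Total oxygen = 3.00563 mol. Normalization factor = 8/3.00563 = 2.66167.
Al per 8 O = 0.38230 × 2.66167 = 1.018.

1.018 Al apfu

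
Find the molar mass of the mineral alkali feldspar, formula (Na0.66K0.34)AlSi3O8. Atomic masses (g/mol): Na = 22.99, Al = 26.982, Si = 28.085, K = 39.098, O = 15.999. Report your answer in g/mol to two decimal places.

M = 0.66·22.99 + 0.34·39.098 + 1·26.982 + 3·28.085 + 8·15.999

267.70 g/mol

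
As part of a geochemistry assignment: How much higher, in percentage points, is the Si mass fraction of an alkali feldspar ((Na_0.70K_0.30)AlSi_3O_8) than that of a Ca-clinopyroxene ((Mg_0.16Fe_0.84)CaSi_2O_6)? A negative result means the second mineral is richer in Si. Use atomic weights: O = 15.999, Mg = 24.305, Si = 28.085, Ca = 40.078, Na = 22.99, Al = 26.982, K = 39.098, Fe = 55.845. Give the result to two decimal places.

8.44 percentage points

First mineral: 84.255 g Si in 267.051 g formula = 31.55 wt% Si.
Second mineral: 56.170 g Si in 243.041 g formula = 23.11 wt% Si.
31.55% − 23.11% gives a difference of 8.44 percentage points.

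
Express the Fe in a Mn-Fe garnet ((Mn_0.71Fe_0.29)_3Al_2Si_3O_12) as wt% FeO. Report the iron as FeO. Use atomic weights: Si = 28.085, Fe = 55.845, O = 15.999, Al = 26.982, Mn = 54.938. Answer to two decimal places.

Molar mass of (Mn_0.71Fe_0.29)_3Al_2Si_3O_12 = 2.13*54.938 + 0.87*55.845 + 2*26.982 + 3*28.085 + 12*15.999 = 495.810 g/mol.
Each formula unit contains 0.87 Fe, equivalent to 0.87/1 = 0.8700 mol FeO.
M(FeO) = 1×55.845 + 1×15.999 = 71.844 g/mol.
Mass of FeO per formula unit = 0.8700 × 71.844 = 62.504 g.
FeO wt% = 62.504 / 495.810 × 100 = 12.61%.

12.61 wt%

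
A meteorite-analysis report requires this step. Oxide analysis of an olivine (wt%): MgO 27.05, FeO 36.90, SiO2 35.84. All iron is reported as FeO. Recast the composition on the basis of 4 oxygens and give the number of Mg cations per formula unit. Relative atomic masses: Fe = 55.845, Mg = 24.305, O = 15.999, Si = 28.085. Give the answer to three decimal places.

1.129 Mg apfu

MgO: 27.05/40.304 = 0.67115 mol → 0.67115 mol Mg, 0.67115 mol O.
FeO: 36.90/71.844 = 0.51361 mol → 0.51361 mol Fe, 0.51361 mol O.
SiO2: 35.84/60.083 = 0.59651 mol → 0.59651 mol Si, 1.19302 mol O.
Total oxygen = 2.37778 mol. Normalization factor = 4/2.37778 = 1.68224.
Mg per 4 O = 0.67115 × 1.68224 = 1.129.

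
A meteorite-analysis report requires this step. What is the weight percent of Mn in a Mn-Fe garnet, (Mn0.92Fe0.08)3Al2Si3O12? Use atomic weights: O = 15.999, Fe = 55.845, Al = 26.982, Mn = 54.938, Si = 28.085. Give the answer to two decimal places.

M((Mn0.92Fe0.08)3Al2Si3O12) = 495.239 g/mol.
Mn contributes 2.76 × 54.938 = 151.629 g per mole.
151.629/495.239 = 0.3062 → 30.62%.

30.62 weight percent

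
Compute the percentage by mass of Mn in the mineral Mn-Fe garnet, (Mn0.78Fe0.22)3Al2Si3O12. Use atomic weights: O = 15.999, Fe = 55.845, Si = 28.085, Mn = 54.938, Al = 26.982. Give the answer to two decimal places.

25.94 weight percent

Formula mass = 2.34*54.938 + 0.66*55.845 + 2*26.982 + 3*28.085 + 12*15.999 = 495.620 g/mol, of which 128.555 g is Mn.
So Mn makes up 128.555/495.620 = 0.2594 of the mass, i.e. 25.94%.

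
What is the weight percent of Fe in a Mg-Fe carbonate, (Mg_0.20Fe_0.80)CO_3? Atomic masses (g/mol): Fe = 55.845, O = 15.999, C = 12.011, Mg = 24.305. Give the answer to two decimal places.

40.78 mass %

Formula mass = 0.20·24.305 + 0.80·55.845 + 1·12.011 + 3·15.999 = 109.545 g/mol, of which 44.676 g is Fe.
So Fe makes up 44.676/109.545 = 0.4078 of the mass, i.e. 40.78%.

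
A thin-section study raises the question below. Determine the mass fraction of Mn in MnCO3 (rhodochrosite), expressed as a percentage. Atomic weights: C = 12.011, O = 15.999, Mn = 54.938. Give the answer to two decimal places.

M(MnCO3) = 114.946 g/mol.
Mn contributes 1 × 54.938 = 54.938 g per mole.
54.938/114.946 = 0.4779 → 47.79%.

47.79 wt%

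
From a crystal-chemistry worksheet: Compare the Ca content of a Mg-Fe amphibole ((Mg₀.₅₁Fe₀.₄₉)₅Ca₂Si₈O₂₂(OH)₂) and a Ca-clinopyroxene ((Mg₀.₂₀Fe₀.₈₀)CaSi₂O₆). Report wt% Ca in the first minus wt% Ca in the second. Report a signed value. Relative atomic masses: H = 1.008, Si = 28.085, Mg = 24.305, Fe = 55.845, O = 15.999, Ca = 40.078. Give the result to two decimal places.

-7.57 percentage points

First mineral: 80.156 g Ca in 889.626 g formula = 9.01 wt% Ca.
Second mineral: 40.078 g Ca in 241.779 g formula = 16.58 wt% Ca.
9.01% − 16.58% gives a difference of -7.57 percentage points.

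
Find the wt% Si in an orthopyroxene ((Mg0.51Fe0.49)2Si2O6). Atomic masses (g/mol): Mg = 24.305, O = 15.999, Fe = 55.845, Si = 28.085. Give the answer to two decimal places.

24.24 wt%

Molar mass of (Mg0.51Fe0.49)2Si2O6: 1.02*24.305 + 0.98*55.845 + 2*28.085 + 6*15.999 = 231.683 g/mol.
Mass of Si per formula unit: 2 × 28.085 = 56.170 g.
Weight fraction Si = 56.170 / 231.683 = 0.2424.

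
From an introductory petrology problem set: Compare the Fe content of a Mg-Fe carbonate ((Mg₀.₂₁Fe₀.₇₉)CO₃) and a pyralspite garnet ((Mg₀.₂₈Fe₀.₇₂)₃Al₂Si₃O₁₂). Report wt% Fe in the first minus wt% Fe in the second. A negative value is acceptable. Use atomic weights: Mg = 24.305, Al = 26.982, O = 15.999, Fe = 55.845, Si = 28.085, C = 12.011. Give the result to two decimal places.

14.79 percentage points

M((Mg₀.₂₁Fe₀.₇₉)CO₃) = 109.230 g/mol, so wt% Fe = 44.118/109.230 × 100 = 40.39%.
M((Mg₀.₂₈Fe₀.₇₂)₃Al₂Si₃O₁₂) = 471.248 g/mol, so wt% Fe = 120.625/471.248 × 100 = 25.60%.
40.39 − 25.60 = 14.79 pp.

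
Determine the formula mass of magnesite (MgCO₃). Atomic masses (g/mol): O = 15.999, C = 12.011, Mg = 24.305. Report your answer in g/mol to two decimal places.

The formula mass is the sum 1·24.305 + 1·12.011 + 3·15.999.

84.31 g/mol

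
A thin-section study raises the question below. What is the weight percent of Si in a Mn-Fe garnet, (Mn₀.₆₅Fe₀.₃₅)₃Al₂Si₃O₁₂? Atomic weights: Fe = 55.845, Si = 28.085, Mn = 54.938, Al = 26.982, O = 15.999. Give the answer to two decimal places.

16.99 mass %

M((Mn₀.₆₅Fe₀.₃₅)₃Al₂Si₃O₁₂) = 495.973 g/mol.
Si contributes 3 × 28.085 = 84.255 g per mole.
84.255/495.973 = 0.1699 → 16.99%.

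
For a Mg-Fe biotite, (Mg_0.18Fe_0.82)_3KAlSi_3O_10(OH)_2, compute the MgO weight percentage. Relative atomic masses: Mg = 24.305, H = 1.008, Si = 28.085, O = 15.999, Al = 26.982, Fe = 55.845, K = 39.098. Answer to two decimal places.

M((Mg_0.18Fe_0.82)_3KAlSi_3O_10(OH)_2) = 494.842 g/mol; M(MgO) = 40.304 g/mol.
Moles MgO per formula unit = 0.54 Mg ÷ 1 = 0.5400.
MgO fraction = (0.5400 × 40.304) / 494.842 = 21.764/494.842 = 0.0440.

4.40 wt%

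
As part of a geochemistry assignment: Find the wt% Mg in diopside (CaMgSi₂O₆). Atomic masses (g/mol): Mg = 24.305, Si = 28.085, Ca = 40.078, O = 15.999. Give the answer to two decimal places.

11.22 mass %

Molar mass of CaMgSi₂O₆: 1·40.078 + 1·24.305 + 2·28.085 + 6·15.999 = 216.547 g/mol.
Mass of Mg per formula unit: 1 × 24.305 = 24.305 g.
Weight fraction Mg = 24.305 / 216.547 = 0.1122.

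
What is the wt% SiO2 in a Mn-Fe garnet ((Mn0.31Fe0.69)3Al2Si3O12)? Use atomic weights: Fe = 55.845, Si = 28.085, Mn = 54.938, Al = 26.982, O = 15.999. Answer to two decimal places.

M((Mn0.31Fe0.69)3Al2Si3O12) = 496.898 g/mol; M(SiO2) = 60.083 g/mol.
Moles SiO2 per formula unit = 3 Si ÷ 1 = 3.0000.
SiO2 fraction = (3.0000 × 60.083) / 496.898 = 180.249/496.898 = 0.3627.

36.27 wt%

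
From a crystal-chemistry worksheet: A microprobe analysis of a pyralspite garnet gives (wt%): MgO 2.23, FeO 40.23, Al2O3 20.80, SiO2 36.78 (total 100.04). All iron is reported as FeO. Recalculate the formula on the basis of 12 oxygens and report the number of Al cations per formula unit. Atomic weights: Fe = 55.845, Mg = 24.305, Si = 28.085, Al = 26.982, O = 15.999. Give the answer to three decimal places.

1.997 Al apfu

MgO: 2.23/40.304 = 0.05533 mol → 0.05533 mol Mg, 0.05533 mol O.
FeO: 40.23/71.844 = 0.55996 mol → 0.55996 mol Fe, 0.55996 mol O.
Al2O3: 20.80/101.961 = 0.20400 mol → 0.40800 mol Al, 0.61200 mol O.
SiO2: 36.78/60.083 = 0.61215 mol → 0.61215 mol Si, 1.22430 mol O.
Total oxygen = 2.45159 mol. Normalization factor = 12/2.45159 = 4.89478.
Al per 12 O = 0.40800 × 4.89478 = 1.997.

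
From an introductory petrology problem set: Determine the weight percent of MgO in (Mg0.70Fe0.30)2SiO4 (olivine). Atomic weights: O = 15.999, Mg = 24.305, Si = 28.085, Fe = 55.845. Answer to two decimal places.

M((Mg0.70Fe0.30)2SiO4) = 159.615 g/mol; M(MgO) = 40.304 g/mol.
Moles MgO per formula unit = 1.40 Mg ÷ 1 = 1.4000.
MgO fraction = (1.4000 × 40.304) / 159.615 = 56.426/159.615 = 0.3535.

35.35 wt%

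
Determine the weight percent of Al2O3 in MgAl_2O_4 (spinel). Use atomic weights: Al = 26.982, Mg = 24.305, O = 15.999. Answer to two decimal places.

M(MgAl_2O_4) = 142.265 g/mol; M(Al2O3) = 101.961 g/mol.
Moles Al2O3 per formula unit = 2 Al ÷ 2 = 1.0000.
Al2O3 fraction = (1.0000 × 101.961) / 142.265 = 101.961/142.265 = 0.7167.

71.67 wt%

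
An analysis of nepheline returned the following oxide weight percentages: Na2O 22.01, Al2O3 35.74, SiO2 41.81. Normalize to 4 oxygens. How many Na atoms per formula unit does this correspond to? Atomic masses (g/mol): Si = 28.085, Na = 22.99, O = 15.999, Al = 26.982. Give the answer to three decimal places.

22.01 wt% Na2O ÷ 61.979 g/mol = 0.35512 mol, giving 0.71024 Na and 0.35512 O.
35.74 wt% Al2O3 ÷ 101.961 g/mol = 0.35053 mol, giving 0.70106 Al and 1.05159 O.
41.81 wt% SiO2 ÷ 60.083 g/mol = 0.69587 mol, giving 0.69587 Si and 1.39174 O.
Oxygen sums to 2.79845; scaling by 4/2.79845 = 1.42936 puts the formula on 4 O.
Na: 0.71024 × 1.42936 = 1.015 atoms per formula unit.

1.015 Na apfu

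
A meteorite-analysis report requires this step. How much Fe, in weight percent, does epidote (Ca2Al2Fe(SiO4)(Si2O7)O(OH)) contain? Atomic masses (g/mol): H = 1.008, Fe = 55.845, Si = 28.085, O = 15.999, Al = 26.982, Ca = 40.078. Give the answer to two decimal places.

M(Ca2Al2Fe(SiO4)(Si2O7)O(OH)) = 483.215 g/mol.
Fe contributes 1 × 55.845 = 55.845 g per mole.
55.845/483.215 = 0.1156 → 11.56%.

11.56 weight percent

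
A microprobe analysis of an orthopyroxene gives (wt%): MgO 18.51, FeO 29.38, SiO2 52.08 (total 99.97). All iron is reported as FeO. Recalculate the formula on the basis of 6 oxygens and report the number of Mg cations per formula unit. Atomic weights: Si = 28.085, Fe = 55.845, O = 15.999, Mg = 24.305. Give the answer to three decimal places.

MgO: 18.51/40.304 = 0.45926 mol → 0.45926 mol Mg, 0.45926 mol O.
FeO: 29.38/71.844 = 0.40894 mol → 0.40894 mol Fe, 0.40894 mol O.
SiO2: 52.08/60.083 = 0.86680 mol → 0.86680 mol Si, 1.73360 mol O.
Total oxygen = 2.60180 mol. Normalization factor = 6/2.60180 = 2.30610.
Mg per 6 O = 0.45926 × 2.30610 = 1.059.

1.059 Mg apfu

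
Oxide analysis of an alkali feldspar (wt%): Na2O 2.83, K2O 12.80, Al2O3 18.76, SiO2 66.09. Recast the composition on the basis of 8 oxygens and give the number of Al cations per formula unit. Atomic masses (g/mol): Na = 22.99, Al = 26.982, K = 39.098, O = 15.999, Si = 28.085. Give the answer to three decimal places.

Na2O (M=61.979): mol = 0.04566; Na = 0.09132, O = 0.04566.
K2O (M=94.195): mol = 0.13589; K = 0.27178, O = 0.13589.
Al2O3 (M=101.961): mol = 0.18399; Al = 0.36798, O = 0.55197.
SiO2 (M=60.083): mol = 1.09998; Si = 1.09998, O = 2.19996.
ΣO = 2.93348; factor = 8/ΣO = 2.72714.
Al apfu = 0.36798 × 2.72714 = 1.004.

1.004 Al apfu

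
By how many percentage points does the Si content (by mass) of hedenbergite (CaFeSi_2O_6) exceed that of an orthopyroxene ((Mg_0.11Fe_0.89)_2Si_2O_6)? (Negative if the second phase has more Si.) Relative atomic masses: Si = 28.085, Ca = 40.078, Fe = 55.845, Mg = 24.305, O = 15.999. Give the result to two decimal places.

Si in CaFeSi_2O_6: molar mass 248.087 g/mol; 2×28.085 = 56.170 g → 22.64 wt%.
Si in (Mg_0.11Fe_0.89)_2Si_2O_6: molar mass 256.915 g/mol; 2×28.085 = 56.170 g → 21.86 wt%.
Difference = 22.64 − 21.86 = 0.78 percentage points.

0.78 percentage points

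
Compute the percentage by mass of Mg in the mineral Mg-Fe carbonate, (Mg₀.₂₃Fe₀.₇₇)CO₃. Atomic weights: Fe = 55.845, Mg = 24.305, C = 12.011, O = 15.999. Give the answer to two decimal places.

M((Mg₀.₂₃Fe₀.₇₇)CO₃) = 108.599 g/mol.
Mg contributes 0.23 × 24.305 = 5.590 g per mole.
5.590/108.599 = 0.0515 → 5.15%.

5.15 wt%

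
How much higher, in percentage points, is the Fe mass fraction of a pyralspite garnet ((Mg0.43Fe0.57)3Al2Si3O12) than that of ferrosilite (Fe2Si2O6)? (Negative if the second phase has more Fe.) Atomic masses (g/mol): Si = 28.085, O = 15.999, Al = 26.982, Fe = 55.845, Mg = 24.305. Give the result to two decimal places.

-21.44 percentage points

First mineral: 95.495 g Fe in 457.055 g formula = 20.89 wt% Fe.
Second mineral: 111.690 g Fe in 263.854 g formula = 42.33 wt% Fe.
20.89% − 42.33% gives a difference of -21.44 percentage points.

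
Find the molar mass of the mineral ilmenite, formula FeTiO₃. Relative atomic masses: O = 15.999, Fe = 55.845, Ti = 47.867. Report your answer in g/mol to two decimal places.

151.71 g/mol

M = 1×55.845 + 1×47.867 + 3×15.999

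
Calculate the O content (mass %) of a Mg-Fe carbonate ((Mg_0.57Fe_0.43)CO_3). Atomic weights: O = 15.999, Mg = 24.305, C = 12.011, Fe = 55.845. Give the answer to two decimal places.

49.04 mass %

Formula mass = 0.57×24.305 + 0.43×55.845 + 1×12.011 + 3×15.999 = 97.875 g/mol, of which 47.997 g is O.
So O makes up 47.997/97.875 = 0.4904 of the mass, i.e. 49.04%.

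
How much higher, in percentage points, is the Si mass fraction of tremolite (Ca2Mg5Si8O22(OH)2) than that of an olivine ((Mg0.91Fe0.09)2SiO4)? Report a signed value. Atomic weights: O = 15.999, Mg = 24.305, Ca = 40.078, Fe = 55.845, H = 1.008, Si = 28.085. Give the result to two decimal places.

8.47 percentage points

M(Ca2Mg5Si8O22(OH)2) = 812.353 g/mol, so wt% Si = 224.680/812.353 × 100 = 27.66%.
M((Mg0.91Fe0.09)2SiO4) = 146.368 g/mol, so wt% Si = 28.085/146.368 × 100 = 19.19%.
27.66 − 19.19 = 8.47 pp.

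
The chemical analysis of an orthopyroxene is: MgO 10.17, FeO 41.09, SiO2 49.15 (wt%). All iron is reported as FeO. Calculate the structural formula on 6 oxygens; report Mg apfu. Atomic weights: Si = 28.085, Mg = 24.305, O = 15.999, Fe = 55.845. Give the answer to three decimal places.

MgO: 10.17/40.304 = 0.25233 mol → 0.25233 mol Mg, 0.25233 mol O.
FeO: 41.09/71.844 = 0.57193 mol → 0.57193 mol Fe, 0.57193 mol O.
SiO2: 49.15/60.083 = 0.81804 mol → 0.81804 mol Si, 1.63608 mol O.
Total oxygen = 2.46034 mol. Normalization factor = 6/2.46034 = 2.43869.
Mg per 6 O = 0.25233 × 2.43869 = 0.615.

0.615 Mg apfu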